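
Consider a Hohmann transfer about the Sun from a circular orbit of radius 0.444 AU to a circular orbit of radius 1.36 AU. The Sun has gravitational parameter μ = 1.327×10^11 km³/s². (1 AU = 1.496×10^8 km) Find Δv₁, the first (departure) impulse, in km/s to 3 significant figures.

Δv₁ = 10.2 km/s

In km: r₁ = 0.444 × 1.496×10^8 = 6.64224×10^7 km; r₂ = 1.36 × 1.496×10^8 = 2.03456×10^8 km.
The Hohmann ellipse has a_t = (r₁ + r₂)/2 = 1.349392×10^8 km.
Circular speed at r = 6.64224×10^7 km: v_c = √(μ/r) = 44.697 km/s.
Vis-viva on the transfer ellipse at r = 6.64224×10^7 km gives v_t = √[μ(2/r − 1/a_t)] = 54.884 km/s.
Δv₁ = |v_t − v_c| = |54.884 − 44.697| = 10.19 km/s.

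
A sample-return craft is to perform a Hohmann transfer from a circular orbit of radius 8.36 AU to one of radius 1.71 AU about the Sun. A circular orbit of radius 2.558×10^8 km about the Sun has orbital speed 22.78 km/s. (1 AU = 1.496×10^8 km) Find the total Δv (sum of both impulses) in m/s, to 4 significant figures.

Δv = 10870 m/s

From the circular-orbit relation v² = μ/r at r = 2.558×10^8 km: μ = v²r = (22.78)² × 2.558×10^8 = 1.32742×10^11 km³/s².
In km: r₁ = 8.36 × 1.496×10^8 = 1.250656×10^9 km; r₂ = 1.71 × 1.496×10^8 = 2.55816×10^8 km.
The Hohmann ellipse has a_t = (r₁ + r₂)/2 = 7.53236×10^8 km.
At r₁ the circular-orbit speed is v₁ = √(μ/r₁) = 10.302 km/s.
Transfer-orbit speed at r₁ (vis-viva equation): v_a = √[μ(2/r₁ − 1/a_t)] = 6.0039 km/s.
First burn Δv₁ = |v_a − v₁| = 4.298 km/s.
At r₂, v₂ = √(μ/r₂) = 22.779 km/s.
Transfer-orbit speed at r₂: v_p = √[μ(2/r₂ − 1/a_t)] = 29.352 km/s.
Second burn Δv₂ = |v₂ − v_p| = 6.573 km/s.
Δv = Δv₁ + Δv₂ = 4.298 + 6.573 = 10.87 km/s.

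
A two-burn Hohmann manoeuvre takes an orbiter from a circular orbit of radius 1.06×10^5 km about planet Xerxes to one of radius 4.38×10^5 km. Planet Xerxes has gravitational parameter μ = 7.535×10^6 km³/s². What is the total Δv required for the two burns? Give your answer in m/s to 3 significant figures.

Δv = 3830 m/s

Semi-major axis of the transfer orbit: a_t = (1.060×10^5 + 4.380×10^5)/2 = 2.720×10^5 km.
At r₁ the circular-orbit speed is v₁ = √(μ/r₁) = 8.4312 km/s.
Transfer-orbit speed at r₁ (vis-viva): v_p = √[μ(2/r₁ − 1/a_t)] = 10.699 km/s.
First burn Δv₁ = |v_p − v₁| = 2.268 km/s.
Circular speed at r₂: v₂ = √(μ/r₂) = 4.14767 km/s.
Transfer-orbit speed at r₂: v_a = √[μ(2/r₂ − 1/a_t)] = 2.58924 km/s.
Second burn Δv₂ = |v₂ − v_a| = 1.558 km/s.
Total Δv = Δv₁ + Δv₂ = 3.826 km/s.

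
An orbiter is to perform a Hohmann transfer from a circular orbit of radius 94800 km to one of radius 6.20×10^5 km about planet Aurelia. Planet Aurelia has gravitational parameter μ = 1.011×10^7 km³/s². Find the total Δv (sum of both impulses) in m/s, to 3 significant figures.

Transfer-ellipse semi-major axis a_t = (r₁ + r₂)/2 = (94800 + 6.200×10^5)/2 = 3.574×10^5 km.
At r₁ the circular-orbit speed is v₁ = √(μ/r₁) = 10.327 km/s.
On the transfer ellipse at r₁, vis-viva equation gives v_p = √[μ(2/r₁ − 1/a_t)] = 13.602 km/s.
First burn Δv₁ = |v_p − v₁| = 3.275 km/s.
At r₂, v₂ = √(μ/r₂) = 4.038 km/s.
Transfer-orbit speed at r₂: v_a = √[μ(2/r₂ − 1/a_t)] = 2.080 km/s.
Second burn Δv₂ = |v₂ − v_a| = 1.958 km/s.
Total Δv = Δv₁ + Δv₂ = 5.233 km/s.

Δv = 5230 m/s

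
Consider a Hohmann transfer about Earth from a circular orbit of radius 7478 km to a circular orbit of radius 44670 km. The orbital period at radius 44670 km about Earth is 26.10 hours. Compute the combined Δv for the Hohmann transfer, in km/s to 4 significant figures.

Δv = 3.643 km/s

From Kepler's third law T² = 4π²r³/μ at r = 44670 km, T = 26.10 hours = 26.10 × 3600 s = 93960 s: μ = 4π²r³/T² = 3.98586×10^5 km³/s².
Semi-major axis of the transfer orbit: a_t = (7478 + 44670)/2 = 26074 km.
Circular speed at r₁: v₁ = √(μ/r₁) = √(3.98586×10^5/7478) = 7.300760 km/s.
Transfer-orbit speed at r₁ (v² = μ(2/r − 1/a)): v_p = √[μ(2/r₁ − 1/a_t)] = 9.555913 km/s.
First burn Δv₁ = |v_p − v₁| = 2.2552 km/s.
At r₂, v₂ = √(μ/r₂) = 2.9871 km/s.
Transfer-orbit speed at r₂: v_a = √[μ(2/r₂ − 1/a_t)] = 1.5997 km/s.
Second burn Δv₂ = |v₂ − v_a| = 1.3874 km/s.
Δv = Δv₁ + Δv₂ = 2.2552 + 1.3874 = 3.643 km/s.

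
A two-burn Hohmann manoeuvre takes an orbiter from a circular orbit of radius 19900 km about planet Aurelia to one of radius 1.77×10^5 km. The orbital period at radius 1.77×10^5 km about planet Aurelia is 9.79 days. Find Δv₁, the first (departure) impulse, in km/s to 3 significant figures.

From Kepler's third law T² = 4π²r³/μ at r = 1.77×10^5 km, T = 9.79 days = 9.79 × 86400 s = 8.45856×10^5 s: μ = 4π²r³/T² = 3.05976×10^5 km³/s².
The Hohmann ellipse has a_t = (r₁ + r₂)/2 = 98450 km.
Circular speed at r = 19900 km: v_c = √(μ/r) = 3.921 km/s.
Transfer-orbit speed at the same r (vis-viva, a = a_t): v_t = √[μ(2/r − 1/a_t)] = 5.258 km/s.
Δv₁ = |v_t − v_c| = |5.258 − 3.921| = 1.337 km/s.

Δv₁ = 1.34 km/s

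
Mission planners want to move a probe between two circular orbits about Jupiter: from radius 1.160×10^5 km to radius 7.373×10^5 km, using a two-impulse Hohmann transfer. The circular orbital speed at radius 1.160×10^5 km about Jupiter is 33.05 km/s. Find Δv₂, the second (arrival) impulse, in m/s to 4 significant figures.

From the circular-orbit relation v² = μ/r at r = 1.160×10^5 km: μ = v²r = (33.05)² × 1.160×10^5 = 1.26707×10^8 km³/s².
The Hohmann ellipse has a_t = (r₁ + r₂)/2 = 4.2665×10^5 km.
On the circular orbit at r = 7.373×10^5 km, v_c = √(μ/r) = 13.11 km/s.
Transfer-orbit speed at the same r (vis-viva, a = a_t): v_t = √[μ(2/r − 1/a_t)] = 6.836 km/s.
Δv₂ = |v_t − v_c| = |6.836 − 13.11| = 6.274 km/s.

Δv₂ = 6274 m/s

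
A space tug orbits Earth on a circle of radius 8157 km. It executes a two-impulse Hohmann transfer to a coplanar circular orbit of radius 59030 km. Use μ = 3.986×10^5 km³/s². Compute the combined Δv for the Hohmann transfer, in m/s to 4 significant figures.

The Hohmann ellipse has a_t = (r₁ + r₂)/2 = 33593.5 km.
Circular speed at r₁: v₁ = √(μ/r₁) = √(3.986×10^5/8157) = 6.990 km/s.
Transfer-orbit speed at r₁ (vis-viva equation): v_p = √[μ(2/r₁ − 1/a_t)] = 9.266 km/s.
First burn Δv₁ = |v_p − v₁| = 2.276 km/s.
At r₂, v₂ = √(μ/r₂) = 2.5986 km/s.
Transfer-orbit speed at r₂: v_a = √[μ(2/r₂ − 1/a_t)] = 1.2805 km/s.
Second burn Δv₂ = |v₂ − v_a| = 1.318 km/s.
Total Δv = Δv₁ + Δv₂ = 3.594 km/s.

Δv = 3594 m/s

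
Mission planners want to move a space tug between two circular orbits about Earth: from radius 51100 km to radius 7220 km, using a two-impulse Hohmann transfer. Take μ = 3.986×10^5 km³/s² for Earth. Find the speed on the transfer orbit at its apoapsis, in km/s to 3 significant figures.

Semi-major axis of the transfer orbit: a_t = (51100 + 7220)/2 = 29160 km.
At apoapsis, r = 51100 km.
From the vis-viva equation, v = √[μ(2/r − 1/a_t)] = 1.390 km/s.

v = 1.39 km/s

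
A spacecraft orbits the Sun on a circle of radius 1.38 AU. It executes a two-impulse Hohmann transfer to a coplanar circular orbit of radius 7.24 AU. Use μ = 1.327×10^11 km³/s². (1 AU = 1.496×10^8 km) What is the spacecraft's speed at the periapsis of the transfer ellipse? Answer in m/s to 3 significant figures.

In km: r₁ = 1.38 × 1.496×10^8 = 2.06448×10^8 km; r₂ = 7.24 × 1.496×10^8 = 1.083104×10^9 km.
The Hohmann ellipse has a_t = (r₁ + r₂)/2 = 6.44776×10^8 km.
The periapsis of the transfer ellipse is at r = 2.06448×10^8 km.
Vis-viva: v = √[μ(2/r − 1/a_t)] = √[1.327×10^11 × (2/2.06448×10^8 − 1/6.44776×10^8)] = 32.86 km/s.

v = 32900 m/s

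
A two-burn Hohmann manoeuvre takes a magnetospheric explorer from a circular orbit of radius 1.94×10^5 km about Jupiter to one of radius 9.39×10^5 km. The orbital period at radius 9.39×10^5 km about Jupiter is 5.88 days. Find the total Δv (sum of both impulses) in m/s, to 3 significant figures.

Δv = 12200 m/s

From Kepler's third law T² = 4π²r³/μ at r = 9.39×10^5 km, T = 5.88 days = 5.88 × 86400 s = 5.08032×10^5 s: μ = 4π²r³/T² = 1.26641×10^8 km³/s².
Transfer-ellipse semi-major axis a_t = (r₁ + r₂)/2 = (1.940×10^5 + 9.390×10^5)/2 = 5.665×10^5 km.
Circular speed at r₁: v₁ = √(μ/r₁) = √(1.26641×10^8/1.940×10^5) = 25.550 km/s.
On the transfer ellipse at r₁, vis-viva equation gives v_p = √[μ(2/r₁ − 1/a_t)] = 32.894 km/s.
First burn Δv₁ = |v_p − v₁| = 7.344 km/s.
Circular speed at r₂: v₂ = √(μ/r₂) = 11.613 km/s.
Transfer-orbit speed at r₂: v_a = √[μ(2/r₂ − 1/a_t)] = 6.7960 km/s.
Second burn Δv₂ = |v₂ − v_a| = 4.817 km/s.
Δv = Δv₁ + Δv₂ = 7.344 + 4.817 = 12.16 km/s.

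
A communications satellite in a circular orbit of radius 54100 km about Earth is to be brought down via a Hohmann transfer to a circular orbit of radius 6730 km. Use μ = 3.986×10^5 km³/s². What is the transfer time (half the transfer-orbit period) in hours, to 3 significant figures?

t = 7.33 hours

The Hohmann ellipse has a_t = (r₁ + r₂)/2 = 30415 km.
By Kepler's third law the transfer-orbit period is T = 2π√(a_t³/μ), so t = T/2 = 26390 s.
Converting: 26390 s ÷ 3600 s/hour = 7.33 hours.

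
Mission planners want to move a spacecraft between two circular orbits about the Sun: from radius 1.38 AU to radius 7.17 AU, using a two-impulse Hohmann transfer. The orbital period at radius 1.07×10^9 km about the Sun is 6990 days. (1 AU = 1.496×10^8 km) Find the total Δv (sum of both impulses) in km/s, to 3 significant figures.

Δv = 12.3 km/s

From Kepler's third law T² = 4π²r³/μ at r = 1.07×10^9 km, T = 6990 days = 6990 × 86400 s = 6.03936×10^8 s: μ = 4π²r³/T² = 1.32596×10^11 km³/s².
In km: r₁ = 1.38 × 1.496×10^8 = 2.06448×10^8 km; r₂ = 7.17 × 1.496×10^8 = 1.072632×10^9 km.
Transfer-ellipse semi-major axis a_t = (r₁ + r₂)/2 = (2.06448×10^8 + 1.072632×10^9)/2 = 6.3954×10^8 km.
At r₁ the circular-orbit speed is v₁ = √(μ/r₁) = 25.343 km/s.
Transfer-orbit speed at r₁ (vis-viva): v_p = √[μ(2/r₁ − 1/a_t)] = 32.821 km/s.
First burn Δv₁ = |v_p − v₁| = 7.478 km/s.
At r₂, v₂ = √(μ/r₂) = 11.118 km/s.
Transfer-orbit speed at r₂: v_a = √[μ(2/r₂ − 1/a_t)] = 6.3170 km/s.
Second burn Δv₂ = |v₂ − v_a| = 4.801 km/s.
Total Δv = Δv₁ + Δv₂ = 12.28 km/s.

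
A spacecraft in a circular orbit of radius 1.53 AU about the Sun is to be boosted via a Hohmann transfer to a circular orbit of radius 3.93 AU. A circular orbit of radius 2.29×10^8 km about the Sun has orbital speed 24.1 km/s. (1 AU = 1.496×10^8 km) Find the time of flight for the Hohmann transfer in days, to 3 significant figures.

From the circular-orbit relation v² = μ/r at r = 2.29×10^8 km: μ = v²r = (24.1)² × 2.29×10^8 = 1.33005×10^11 km³/s².
In km: r₁ = 1.53 × 1.496×10^8 = 2.28888×10^8 km; r₂ = 3.93 × 1.496×10^8 = 5.87928×10^8 km.
Semi-major axis of the transfer orbit: a_t = (2.28888×10^8 + 5.87928×10^8)/2 = 4.08408×10^8 km.
Half the transfer-orbit period gives t = π√(a_t³/μ) = 7.110×10^7 s.
Converting: 7.110×10^7 s ÷ 86400 s/day = 823 days.

t = 823 days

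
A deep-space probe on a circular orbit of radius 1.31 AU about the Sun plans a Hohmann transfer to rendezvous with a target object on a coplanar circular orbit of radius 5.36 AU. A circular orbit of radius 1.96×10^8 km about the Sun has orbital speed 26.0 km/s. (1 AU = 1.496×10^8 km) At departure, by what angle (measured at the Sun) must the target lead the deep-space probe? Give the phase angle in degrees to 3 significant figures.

From the circular-orbit relation v² = μ/r at r = 1.96×10^8 km: μ = v²r = (26.0)² × 1.96×10^8 = 1.32496×10^11 km³/s².
In km: r₁ = 1.31 × 1.496×10^8 = 1.95976×10^8 km; r₂ = 5.36 × 1.496×10^8 = 8.01856×10^8 km.
Semi-major axis of the transfer orbit: a_t = (1.95976×10^8 + 8.01856×10^8)/2 = 4.98916×10^8 km.
The half-period of the transfer ellipse is t = π√(a_t³/μ) = 9.6181×10^7 s.
The target's mean motion on its circular orbit is ω₂ = √(μ/r₂³) = 1.6031×10^-8 rad/s.
Angle swept by the target during transfer: ω₂·t = 1.5419 rad = 88.34°.
The deep-space probe traverses 180° on the transfer ellipse, so the target must lead by 180° − 88.34° = 91.7°.

φ = 91.7°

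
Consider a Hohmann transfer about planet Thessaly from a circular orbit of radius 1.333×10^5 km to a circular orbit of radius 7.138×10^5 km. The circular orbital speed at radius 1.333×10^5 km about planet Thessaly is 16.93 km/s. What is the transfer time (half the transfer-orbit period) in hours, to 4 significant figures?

t = 38.92 hours

From the circular-orbit relation v² = μ/r at r = 1.333×10^5 km: μ = v²r = (16.93)² × 1.333×10^5 = 3.82071×10^7 km³/s².
Semi-major axis of the transfer orbit: a_t = (1.333×10^5 + 7.138×10^5)/2 = 4.2355×10^5 km.
Half the transfer-orbit period gives t = π√(a_t³/μ) = 1.401×10^5 s.
Converting: 1.401×10^5 s ÷ 3600 s/hour = 38.92 hours.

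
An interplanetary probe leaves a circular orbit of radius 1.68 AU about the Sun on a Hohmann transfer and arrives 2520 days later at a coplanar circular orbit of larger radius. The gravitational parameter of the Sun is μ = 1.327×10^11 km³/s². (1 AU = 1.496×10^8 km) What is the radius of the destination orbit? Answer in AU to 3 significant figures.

r₂ = 9.83 AU

In km: r₁ = 1.68 × 1.496×10^8 = 2.51328×10^8 km.
Transfer time t = 2520 days = 2.17728×10^8 s, and t = π√(a_t³/μ).
So a_t = (μ t²/π²)^(1/3) = (1.327×10^11 × (2.17728×10^8)² / π²)^(1/3) = 8.6060×10^8 km.
Since a_t = (r₁ + r₂)/2, r₂ = 2a_t − r₁ = 2×8.6060×10^8 − 2.51328×10^8 = 1.469872×10^9 km.
In AU: r₂ = 1.469872×10^9 / 1.496×10^8 = 9.83 AU.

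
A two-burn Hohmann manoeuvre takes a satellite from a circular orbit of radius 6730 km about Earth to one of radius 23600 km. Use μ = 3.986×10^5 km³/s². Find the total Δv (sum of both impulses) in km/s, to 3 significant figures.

Δv = 3.28 km/s

Transfer-ellipse semi-major axis a_t = (r₁ + r₂)/2 = (6730 + 23600)/2 = 15165 km.
Circular speed at r₁: v₁ = √(μ/r₁) = √(3.986×10^5/6730) = 7.696 km/s.
Transfer-orbit speed at r₁ (v² = μ(2/r − 1/a)): v_p = √[μ(2/r₁ − 1/a_t)] = 9.601 km/s.
First burn Δv₁ = |v_p − v₁| = 1.905 km/s.
Circular speed at r₂: v₂ = √(μ/r₂) = 4.110 km/s.
Transfer-orbit speed at r₂: v_a = √[μ(2/r₂ − 1/a_t)] = 2.738 km/s.
Second burn Δv₂ = |v₂ − v_a| = 1.372 km/s.
Δv = Δv₁ + Δv₂ = 1.905 + 1.372 = 3.277 km/s.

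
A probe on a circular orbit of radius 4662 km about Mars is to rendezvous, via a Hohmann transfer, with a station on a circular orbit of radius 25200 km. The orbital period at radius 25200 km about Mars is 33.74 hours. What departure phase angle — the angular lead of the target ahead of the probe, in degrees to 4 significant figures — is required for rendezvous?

φ = 97.91°

From Kepler's third law T² = 4π²r³/μ at r = 25200 km, T = 33.74 hours = 33.74 × 3600 s = 1.21464×10^5 s: μ = 4π²r³/T² = 42821.9 km³/s².
Transfer-ellipse semi-major axis a_t = (r₁ + r₂)/2 = (4662 + 25200)/2 = 14931 km.
Transfer time t = π√(a_t³/μ) = 27698 s.
The target's mean motion on its circular orbit is ω₂ = √(μ/r₂³) = 5.1729×10^-5 rad/s.
Angle swept by the target during transfer: ω₂·t = 1.4328 rad = 82.09°.
Arrival is 180° from departure on the ellipse, so φ = 180° − 82.09° = 97.91°.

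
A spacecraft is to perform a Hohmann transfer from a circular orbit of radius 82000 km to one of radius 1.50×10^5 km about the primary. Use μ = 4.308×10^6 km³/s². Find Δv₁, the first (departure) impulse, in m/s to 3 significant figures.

Δv₁ = 994 m/s

Transfer-ellipse semi-major axis a_t = (r₁ + r₂)/2 = (82000 + 1.500×10^5)/2 = 1.160×10^5 km.
On the circular orbit at r = 82000 km, v_c = √(μ/r) = 7.2482 km/s.
Vis-viva on the transfer ellipse at r = 82000 km gives v_t = √[μ(2/r − 1/a_t)] = 8.2423 km/s.
Δv₁ = |v_t − v_c| = |8.2423 − 7.2482| = 0.9941 km/s.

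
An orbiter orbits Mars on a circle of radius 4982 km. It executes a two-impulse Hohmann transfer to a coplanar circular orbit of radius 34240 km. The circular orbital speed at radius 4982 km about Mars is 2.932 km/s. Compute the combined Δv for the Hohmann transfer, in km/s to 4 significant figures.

From the circular-orbit relation v² = μ/r at r = 4982 km: μ = v²r = (2.932)² × 4982 = 42828.4 km³/s².
Transfer-ellipse semi-major axis a_t = (r₁ + r₂)/2 = (4982 + 34240)/2 = 19611 km.
Circular speed at r₁: v₁ = √(μ/r₁) = √(42828.4/4982) = 2.9320 km/s.
Transfer-orbit speed at r₁ (v² = μ(2/r − 1/a)): v_p = √[μ(2/r₁ − 1/a_t)] = 3.8742 km/s.
First burn Δv₁ = |v_p − v₁| = 0.9422 km/s.
Circular speed at r₂: v₂ = √(μ/r₂) = 1.1184 km/s.
Transfer-orbit speed at r₂: v_a = √[μ(2/r₂ − 1/a_t)] = 0.56370 km/s.
Second burn Δv₂ = |v₂ − v_a| = 0.5547 km/s.
Total Δv = Δv₁ + Δv₂ = 1.497 km/s.

Δv = 1.497 km/s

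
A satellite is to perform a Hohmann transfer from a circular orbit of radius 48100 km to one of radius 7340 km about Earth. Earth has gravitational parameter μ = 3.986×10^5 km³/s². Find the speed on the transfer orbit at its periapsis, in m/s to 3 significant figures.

v = 9710 m/s

Semi-major axis of the transfer orbit: a_t = (48100 + 7340)/2 = 27720 km.
At periapsis, r = 7340 km.
Applying v² = μ(2/r − 1/a_t): v = 9.707 km/s.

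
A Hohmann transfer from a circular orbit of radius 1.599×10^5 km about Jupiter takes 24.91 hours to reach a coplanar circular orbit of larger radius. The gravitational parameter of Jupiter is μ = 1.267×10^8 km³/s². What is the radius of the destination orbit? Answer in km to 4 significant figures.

Transfer time t = 24.91 hours = 89676 s, and t = π√(a_t³/μ).
So a_t = (μ t²/π²)^(1/3) = (1.267×10^8 × (89676)² / π²)^(1/3) = 4.6911×10^5 km.
Since a_t = (r₁ + r₂)/2, r₂ = 2a_t − r₁ = 2×4.6911×10^5 − 1.599×10^5 = 7.7832×10^5 km.

r₂ = 7.783×10^5 km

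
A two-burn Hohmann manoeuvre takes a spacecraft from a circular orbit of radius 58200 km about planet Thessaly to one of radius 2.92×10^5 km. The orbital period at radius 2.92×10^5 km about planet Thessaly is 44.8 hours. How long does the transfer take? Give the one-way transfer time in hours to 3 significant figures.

t = 10.4 hours

From Kepler's third law T² = 4π²r³/μ at r = 2.92×10^5 km, T = 44.8 hours = 44.8 × 3600 s = 1.6128×10^5 s: μ = 4π²r³/T² = 3.77874×10^7 km³/s².
The Hohmann ellipse has a_t = (r₁ + r₂)/2 = 1.751×10^5 km.
Transfer time t = π√(a_t³/μ) = π√((1.751×10^5)³ / 3.77874×10^7) = 37450 s.
Converting: 37450 s ÷ 3600 s/hour = 10.4 hours.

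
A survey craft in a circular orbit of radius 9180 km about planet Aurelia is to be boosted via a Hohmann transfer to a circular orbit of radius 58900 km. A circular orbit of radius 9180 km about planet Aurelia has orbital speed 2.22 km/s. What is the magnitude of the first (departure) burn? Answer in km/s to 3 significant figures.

Δv₁ = 0.700 km/s

From the circular-orbit relation v² = μ/r at r = 9180 km: μ = v²r = (2.22)² × 9180 = 45242.7 km³/s².
Semi-major axis of the transfer orbit: a_t = (9180 + 58900)/2 = 34040 km.
On the circular orbit at r = 9180 km, v_c = √(μ/r) = 2.2200 km/s.
Vis-viva on the transfer ellipse at r = 9180 km gives v_t = √[μ(2/r − 1/a_t)] = 2.9202 km/s.
Δv₁ = |v_t − v_c| = |2.9202 − 2.2200| = 0.7002 km/s.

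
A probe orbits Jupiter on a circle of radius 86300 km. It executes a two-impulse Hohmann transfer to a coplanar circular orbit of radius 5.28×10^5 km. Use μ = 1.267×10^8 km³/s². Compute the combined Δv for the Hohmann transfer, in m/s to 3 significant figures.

Δv = 19200 m/s

Semi-major axis of the transfer orbit: a_t = (86300 + 5.280×10^5)/2 = 3.0715×10^5 km.
Circular speed at r₁: v₁ = √(μ/r₁) = √(1.267×10^8/86300) = 38.32 km/s.
Transfer-orbit speed at r₁ (vis-viva): v_p = √[μ(2/r₁ − 1/a_t)] = 50.24 km/s.
First burn Δv₁ = |v_p − v₁| = 11.92 km/s.
At r₂, v₂ = √(μ/r₂) = 15.491 km/s.
Transfer-orbit speed at r₂: v_a = √[μ(2/r₂ − 1/a_t)] = 8.2111 km/s.
Second burn Δv₂ = |v₂ − v_a| = 7.280 km/s.
Total Δv = Δv₁ + Δv₂ = 19.20 km/s.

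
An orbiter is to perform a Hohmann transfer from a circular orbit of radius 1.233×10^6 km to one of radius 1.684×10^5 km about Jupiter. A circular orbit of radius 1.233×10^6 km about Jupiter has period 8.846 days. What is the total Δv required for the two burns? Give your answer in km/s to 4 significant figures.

From Kepler's third law T² = 4π²r³/μ at r = 1.233×10^6 km, T = 8.846 days = 8.846 × 86400 s = 7.642944×10^5 s: μ = 4π²r³/T² = 1.26686×10^8 km³/s².
The Hohmann ellipse has a_t = (r₁ + r₂)/2 = 7.007×10^5 km.
Circular speed at r₁: v₁ = √(μ/r₁) = √(1.26686×10^8/1.233×10^6) = 10.136 km/s.
Transfer-orbit speed at r₁ (v² = μ(2/r − 1/a)): v_a = √[μ(2/r₁ − 1/a_t)] = 4.9692 km/s.
First burn Δv₁ = |v_a − v₁| = 5.167 km/s.
Circular speed at r₂: v₂ = √(μ/r₂) = 27.428 km/s.
Transfer-orbit speed at r₂: v_p = √[μ(2/r₂ − 1/a_t)] = 36.384 km/s.
Second burn Δv₂ = |v₂ − v_p| = 8.956 km/s.
Δv = Δv₁ + Δv₂ = 5.167 + 8.956 = 14.12 km/s.

Δv = 14.12 km/s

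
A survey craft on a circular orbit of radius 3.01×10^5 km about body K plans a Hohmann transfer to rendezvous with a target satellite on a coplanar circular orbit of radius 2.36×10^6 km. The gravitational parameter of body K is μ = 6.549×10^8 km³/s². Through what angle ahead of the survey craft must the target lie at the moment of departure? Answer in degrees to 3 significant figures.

φ = 104°

Transfer-ellipse semi-major axis a_t = (r₁ + r₂)/2 = (3.010×10^5 + 2.360×10^6)/2 = 1.3305×10^6 km.
Transfer time t = π√(a_t³/μ) = 1.884×10^5 s.
Target angular speed ω₂ = √(μ/r₂³) = 7.059×10^-6 rad/s.
Angle swept by the target during transfer: ω₂·t = 1.330 rad = 76.20°.
Arrival is 180° from departure on the ellipse, so φ = 180° − 76.20° = 104°.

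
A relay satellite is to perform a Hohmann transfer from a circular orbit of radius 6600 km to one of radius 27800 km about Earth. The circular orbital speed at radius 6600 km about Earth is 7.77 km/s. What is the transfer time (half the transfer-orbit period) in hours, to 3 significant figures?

t = 3.12 hours

From the circular-orbit relation v² = μ/r at r = 6600 km: μ = v²r = (7.77)² × 6600 = 3.98461×10^5 km³/s².
Transfer-ellipse semi-major axis a_t = (r₁ + r₂)/2 = (6600 + 27800)/2 = 17200 km.
Transfer time t = π√(a_t³/μ) = π√((17200)³ / 3.98461×10^5) = 11230 s.
Converting: 11230 s ÷ 3600 s/hour = 3.12 hours.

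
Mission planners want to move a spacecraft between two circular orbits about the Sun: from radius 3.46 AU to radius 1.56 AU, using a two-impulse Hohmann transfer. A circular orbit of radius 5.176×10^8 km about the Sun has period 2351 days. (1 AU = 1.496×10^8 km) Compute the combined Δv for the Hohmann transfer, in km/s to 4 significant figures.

Δv = 7.539 km/s

From Kepler's third law T² = 4π²r³/μ at r = 5.176×10^8 km, T = 2351 days = 2351 × 86400 s = 2.031264×10^8 s: μ = 4π²r³/T² = 1.32681×10^11 km³/s².
In km: r₁ = 3.46 × 1.496×10^8 = 5.17616×10^8 km; r₂ = 1.56 × 1.496×10^8 = 2.33376×10^8 km.
Semi-major axis of the transfer orbit: a_t = (5.17616×10^8 + 2.33376×10^8)/2 = 3.75496×10^8 km.
Circular speed at r₁: v₁ = √(μ/r₁) = √(1.32681×10^11/5.17616×10^8) = 16.010 km/s.
Transfer-orbit speed at r₁ (v² = μ(2/r − 1/a)): v_a = √[μ(2/r₁ − 1/a_t)] = 12.622 km/s.
First burn Δv₁ = |v_a − v₁| = 3.388 km/s.
At r₂, v₂ = √(μ/r₂) = 23.844 km/s.
Transfer-orbit speed at r₂: v_p = √[μ(2/r₂ − 1/a_t)] = 27.995 km/s.
Second burn Δv₂ = |v₂ − v_p| = 4.151 km/s.
Δv = Δv₁ + Δv₂ = 3.388 + 4.151 = 7.539 km/s.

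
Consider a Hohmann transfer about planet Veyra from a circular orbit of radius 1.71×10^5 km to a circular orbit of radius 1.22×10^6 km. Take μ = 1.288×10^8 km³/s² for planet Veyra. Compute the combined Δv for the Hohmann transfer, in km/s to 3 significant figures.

Δv = 14.1 km/s

Semi-major axis of the transfer orbit: a_t = (1.710×10^5 + 1.220×10^6)/2 = 6.955×10^5 km.
Circular speed at r₁: v₁ = √(μ/r₁) = √(1.288×10^8/1.710×10^5) = 27.445 km/s.
Transfer-orbit speed at r₁ (v² = μ(2/r − 1/a)): v_p = √[μ(2/r₁ − 1/a_t)] = 36.349 km/s.
First burn Δv₁ = |v_p − v₁| = 8.904 km/s.
Circular speed at r₂: v₂ = √(μ/r₂) = 10.275 km/s.
Transfer-orbit speed at r₂: v_a = √[μ(2/r₂ − 1/a_t)] = 5.0948 km/s.
Second burn Δv₂ = |v₂ − v_a| = 5.180 km/s.
Δv = Δv₁ + Δv₂ = 8.904 + 5.180 = 14.08 km/s.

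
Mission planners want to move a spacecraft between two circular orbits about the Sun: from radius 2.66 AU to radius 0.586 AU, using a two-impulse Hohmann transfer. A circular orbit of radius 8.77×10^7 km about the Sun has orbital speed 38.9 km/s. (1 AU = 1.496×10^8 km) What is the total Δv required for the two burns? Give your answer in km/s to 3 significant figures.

From the circular-orbit relation v² = μ/r at r = 8.77×10^7 km: μ = v²r = (38.9)² × 8.77×10^7 = 1.32709×10^11 km³/s².
In km: r₁ = 2.66 × 1.496×10^8 = 3.97936×10^8 km; r₂ = 0.586 × 1.496×10^8 = 8.76656×10^7 km.
Transfer-ellipse semi-major axis a_t = (r₁ + r₂)/2 = (3.97936×10^8 + 8.76656×10^7)/2 = 2.428008×10^8 km.
At r₁ the circular-orbit speed is v₁ = √(μ/r₁) = 18.262 km/s.
Transfer-orbit speed at r₁ (vis-viva equation): v_a = √[μ(2/r₁ − 1/a_t)] = 10.973 km/s.
First burn Δv₁ = |v_a − v₁| = 7.289 km/s.
At r₂, v₂ = √(μ/r₂) = 38.91 km/s.
Transfer-orbit speed at r₂: v_p = √[μ(2/r₂ − 1/a_t)] = 49.81 km/s.
Second burn Δv₂ = |v₂ − v_p| = 10.90 km/s.
Δv = Δv₁ + Δv₂ = 7.289 + 10.90 = 18.19 km/s.

Δv = 18.2 km/s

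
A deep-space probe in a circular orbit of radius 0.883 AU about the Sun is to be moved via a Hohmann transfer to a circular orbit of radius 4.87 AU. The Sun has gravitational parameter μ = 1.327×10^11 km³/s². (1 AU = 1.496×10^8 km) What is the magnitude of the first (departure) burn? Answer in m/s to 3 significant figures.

Δv₁ = 9550 m/s

In km: r₁ = 0.883 × 1.496×10^8 = 1.320968×10^8 km; r₂ = 4.87 × 1.496×10^8 = 7.28552×10^8 km.
The Hohmann ellipse has a_t = (r₁ + r₂)/2 = 4.303244×10^8 km.
Circular speed at r = 1.320968×10^8 km: v_c = √(μ/r) = 31.695 km/s.
Vis-viva on the transfer ellipse at r = 1.320968×10^8 km gives v_t = √[μ(2/r − 1/a_t)] = 41.240 km/s.
Δv₁ = |v_t − v_c| = |41.240 − 31.695| = 9.545 km/s.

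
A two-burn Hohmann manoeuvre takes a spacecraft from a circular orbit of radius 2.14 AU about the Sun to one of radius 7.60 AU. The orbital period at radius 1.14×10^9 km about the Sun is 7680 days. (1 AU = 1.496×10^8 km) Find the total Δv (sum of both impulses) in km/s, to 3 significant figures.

Δv = 8.72 km/s

From Kepler's third law T² = 4π²r³/μ at r = 1.14×10^9 km, T = 7680 days = 7680 × 86400 s = 6.63552×10^8 s: μ = 4π²r³/T² = 1.32839×10^11 km³/s².
In km: r₁ = 2.14 × 1.496×10^8 = 3.20144×10^8 km; r₂ = 7.60 × 1.496×10^8 = 1.13696×10^9 km.
Semi-major axis of the transfer orbit: a_t = (3.20144×10^8 + 1.13696×10^9)/2 = 7.28552×10^8 km.
Circular speed at r₁: v₁ = √(μ/r₁) = √(1.32839×10^11/3.20144×10^8) = 20.370 km/s.
Transfer-orbit speed at r₁ (v² = μ(2/r − 1/a)): v_p = √[μ(2/r₁ − 1/a_t)] = 25.447 km/s.
First burn Δv₁ = |v_p − v₁| = 5.077 km/s.
At r₂, v₂ = √(μ/r₂) = 10.809 km/s.
Transfer-orbit speed at r₂: v_a = √[μ(2/r₂ − 1/a_t)] = 7.1653 km/s.
Second burn Δv₂ = |v₂ − v_a| = 3.644 km/s.
Δv = Δv₁ + Δv₂ = 5.077 + 3.644 = 8.721 km/s.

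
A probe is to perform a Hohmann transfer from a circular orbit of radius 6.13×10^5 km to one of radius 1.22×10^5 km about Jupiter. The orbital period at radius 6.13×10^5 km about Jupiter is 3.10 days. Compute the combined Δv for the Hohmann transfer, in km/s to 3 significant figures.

From Kepler's third law T² = 4π²r³/μ at r = 6.13×10^5 km, T = 3.10 days = 3.10 × 86400 s = 2.6784×10^5 s: μ = 4π²r³/T² = 1.26762×10^8 km³/s².
Semi-major axis of the transfer orbit: a_t = (6.130×10^5 + 1.220×10^5)/2 = 3.675×10^5 km.
At r₁ the circular-orbit speed is v₁ = √(μ/r₁) = 14.38 km/s.
Transfer-orbit speed at r₁ (vis-viva): v_a = √[μ(2/r₁ − 1/a_t)] = 8.285 km/s.
First burn Δv₁ = |v_a − v₁| = 6.095 km/s.
At r₂, v₂ = √(μ/r₂) = 32.234 km/s.
Transfer-orbit speed at r₂: v_p = √[μ(2/r₂ − 1/a_t)] = 41.631 km/s.
Second burn Δv₂ = |v₂ − v_p| = 9.397 km/s.
Total Δv = Δv₁ + Δv₂ = 15.49 km/s.

Δv = 15.5 km/s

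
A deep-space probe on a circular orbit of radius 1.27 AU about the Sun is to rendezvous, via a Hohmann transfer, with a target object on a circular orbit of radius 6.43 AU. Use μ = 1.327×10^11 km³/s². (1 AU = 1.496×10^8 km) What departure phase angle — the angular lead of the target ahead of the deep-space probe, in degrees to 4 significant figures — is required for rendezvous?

φ = 96.60°

In km: r₁ = 1.27 × 1.496×10^8 = 1.89992×10^8 km; r₂ = 6.43 × 1.496×10^8 = 9.61928×10^8 km.
The Hohmann ellipse has a_t = (r₁ + r₂)/2 = 5.7596×10^8 km.
Transfer time t = π√(a_t³/μ) = 1.19207×10^8 s.
Target angular speed ω₂ = √(μ/r₂³) = 1.22102×10^-8 rad/s.
Angle swept by the target during transfer: ω₂·t = 1.45554 rad = 83.40°.
Arrival is 180° from departure on the ellipse, so φ = 180° − 83.40° = 96.60°.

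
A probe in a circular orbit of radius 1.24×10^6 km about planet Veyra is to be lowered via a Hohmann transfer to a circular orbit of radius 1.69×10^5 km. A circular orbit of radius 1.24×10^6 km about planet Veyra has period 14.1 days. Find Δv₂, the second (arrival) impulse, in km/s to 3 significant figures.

From Kepler's third law T² = 4π²r³/μ at r = 1.24×10^6 km, T = 14.1 days = 14.1 × 86400 s = 1.21824×10^6 s: μ = 4π²r³/T² = 5.07176×10^7 km³/s².
Semi-major axis of the transfer orbit: a_t = (1.240×10^6 + 1.690×10^5)/2 = 7.045×10^5 km.
On the circular orbit at r = 1.690×10^5 km, v_c = √(μ/r) = 17.324 km/s.
Vis-viva on the transfer ellipse at r = 1.690×10^5 km gives v_t = √[μ(2/r − 1/a_t)] = 22.983 km/s.
Δv₂ = |v_t − v_c| = |22.983 − 17.324| = 5.659 km/s.

Δv₂ = 5.66 km/s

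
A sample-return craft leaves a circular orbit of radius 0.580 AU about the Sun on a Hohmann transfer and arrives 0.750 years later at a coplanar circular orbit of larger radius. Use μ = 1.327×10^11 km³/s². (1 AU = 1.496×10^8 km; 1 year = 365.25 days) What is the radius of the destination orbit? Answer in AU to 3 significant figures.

r₂ = 2.04 AU

In km: r₁ = 0.580 × 1.496×10^8 = 8.6768×10^7 km.
Transfer time t = 0.750 years × 365.25 × 86400 s = 2.36682×10^7 s, and t = π√(a_t³/μ).
So a_t = (μ t²/π²)^(1/3) = (1.327×10^11 × (2.36682×10^7)² / π²)^(1/3) = 1.9602×10^8 km.
Since a_t = (r₁ + r₂)/2, r₂ = 2a_t − r₁ = 2×1.9602×10^8 − 8.6768×10^7 = 3.05272×10^8 km.
In AU: r₂ = 3.05272×10^8 / 1.496×10^8 = 2.04 AU.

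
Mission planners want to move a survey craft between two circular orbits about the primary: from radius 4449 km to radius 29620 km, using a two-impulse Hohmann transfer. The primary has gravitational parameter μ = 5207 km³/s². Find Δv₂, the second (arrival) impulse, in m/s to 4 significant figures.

Semi-major axis of the transfer orbit: a_t = (4449 + 29620)/2 = 17034.5 km.
Circular speed at r = 29620 km: v_c = √(μ/r) = 0.4193 km/s.
Transfer-orbit speed at the same r (vis-viva, a = a_t): v_t = √[μ(2/r − 1/a_t)] = 0.2143 km/s.
Δv₂ = |v_t − v_c| = |0.2143 − 0.4193| = 0.2050 km/s.

Δv₂ = 205.0 m/s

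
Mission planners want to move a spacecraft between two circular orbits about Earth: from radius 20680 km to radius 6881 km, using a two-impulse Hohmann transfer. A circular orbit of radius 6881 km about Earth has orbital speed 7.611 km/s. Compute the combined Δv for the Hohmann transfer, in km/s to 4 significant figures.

From the circular-orbit relation v² = μ/r at r = 6881 km: μ = v²r = (7.611)² × 6881 = 3.98598×10^5 km³/s².
The Hohmann ellipse has a_t = (r₁ + r₂)/2 = 13780.5 km.
Circular speed at r₁: v₁ = √(μ/r₁) = √(3.98598×10^5/20680) = 4.390 km/s.
Transfer-orbit speed at r₁ (vis-viva equation): v_a = √[μ(2/r₁ − 1/a_t)] = 3.102 km/s.
First burn Δv₁ = |v_a − v₁| = 1.288 km/s.
At r₂, v₂ = √(μ/r₂) = 7.611 km/s.
Transfer-orbit speed at r₂: v_p = √[μ(2/r₂ − 1/a_t)] = 9.324 km/s.
Second burn Δv₂ = |v₂ − v_p| = 1.713 km/s.
Δv = Δv₁ + Δv₂ = 1.288 + 1.713 = 3.001 km/s.

Δv = 3.001 km/s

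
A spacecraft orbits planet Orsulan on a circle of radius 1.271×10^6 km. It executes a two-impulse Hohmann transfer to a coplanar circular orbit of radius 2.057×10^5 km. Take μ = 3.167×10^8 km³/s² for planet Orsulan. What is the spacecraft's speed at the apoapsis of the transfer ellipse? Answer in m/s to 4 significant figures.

Transfer-ellipse semi-major axis a_t = (r₁ + r₂)/2 = (1.271×10^6 + 2.057×10^5)/2 = 7.3835×10^5 km.
At apoapsis, r = 1.271×10^6 km.
From the vis-viva equation, v = √[μ(2/r − 1/a_t)] = 8.332 km/s.

v = 8332 m/s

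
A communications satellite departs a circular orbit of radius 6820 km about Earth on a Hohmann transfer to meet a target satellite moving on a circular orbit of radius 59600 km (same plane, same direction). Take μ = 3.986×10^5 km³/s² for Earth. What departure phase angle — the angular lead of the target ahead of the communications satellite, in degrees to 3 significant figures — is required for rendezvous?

φ = 105°

The Hohmann ellipse has a_t = (r₁ + r₂)/2 = 33210 km.
Transfer time t = π√(a_t³/μ) = 30115 s.
Target angular speed ω₂ = √(μ/r₂³) = 4.3391×10^-5 rad/s.
Angle swept by the target during transfer: ω₂·t = 1.3067 rad = 74.87°.
The communications satellite traverses 180° on the transfer ellipse, so the target must lead by 180° − 74.87° = 105°.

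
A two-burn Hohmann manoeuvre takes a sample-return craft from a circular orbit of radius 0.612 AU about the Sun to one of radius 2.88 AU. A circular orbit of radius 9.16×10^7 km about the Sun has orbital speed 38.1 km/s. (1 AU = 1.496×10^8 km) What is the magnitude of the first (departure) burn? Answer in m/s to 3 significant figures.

Δv₁ = 10800 m/s

From the circular-orbit relation v² = μ/r at r = 9.16×10^7 km: μ = v²r = (38.1)² × 9.16×10^7 = 1.32967×10^11 km³/s².
In km: r₁ = 0.612 × 1.496×10^8 = 9.15552×10^7 km; r₂ = 2.88 × 1.496×10^8 = 4.30848×10^8 km.
Semi-major axis of the transfer orbit: a_t = (9.15552×10^7 + 4.30848×10^8)/2 = 2.612016×10^8 km.
On the circular orbit at r = 9.15552×10^7 km, v_c = √(μ/r) = 38.109 km/s.
Transfer-orbit speed at the same r (vis-viva, a = a_t): v_t = √[μ(2/r − 1/a_t)] = 48.945 km/s.
Δv₁ = |v_t − v_c| = |48.945 − 38.109| = 10.84 km/s.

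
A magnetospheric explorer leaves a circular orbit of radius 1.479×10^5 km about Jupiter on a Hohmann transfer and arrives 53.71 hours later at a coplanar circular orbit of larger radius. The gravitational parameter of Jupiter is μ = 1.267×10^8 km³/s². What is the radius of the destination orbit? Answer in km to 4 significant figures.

Transfer time t = 53.71 hours = 1.93356×10^5 s, and t = π√(a_t³/μ).
So a_t = (μ t²/π²)^(1/3) = (1.267×10^8 × (1.93356×10^5)² / π²)^(1/3) = 7.8294×10^5 km.
Since a_t = (r₁ + r₂)/2, r₂ = 2a_t − r₁ = 2×7.8294×10^5 − 1.479×10^5 = 1.41798×10^6 km.

r₂ = 1.418×10^6 km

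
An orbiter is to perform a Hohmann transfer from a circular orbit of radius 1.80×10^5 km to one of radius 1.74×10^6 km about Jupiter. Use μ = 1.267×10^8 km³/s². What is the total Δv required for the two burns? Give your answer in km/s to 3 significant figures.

Semi-major axis of the transfer orbit: a_t = (1.800×10^5 + 1.740×10^6)/2 = 9.600×10^5 km.
At r₁ the circular-orbit speed is v₁ = √(μ/r₁) = 26.5309 km/s.
On the transfer ellipse at r₁, vis-viva equation gives v_p = √[μ(2/r₁ − 1/a_t)] = 35.7183 km/s.
First burn Δv₁ = |v_p − v₁| = 9.1874 km/s.
At r₂, v₂ = √(μ/r₂) = 8.5332 km/s.
Transfer-orbit speed at r₂: v_a = √[μ(2/r₂ − 1/a_t)] = 3.6950 km/s.
Second burn Δv₂ = |v₂ − v_a| = 4.8382 km/s.
Δv = Δv₁ + Δv₂ = 9.1874 + 4.8382 = 14.03 km/s.

Δv = 14.0 km/s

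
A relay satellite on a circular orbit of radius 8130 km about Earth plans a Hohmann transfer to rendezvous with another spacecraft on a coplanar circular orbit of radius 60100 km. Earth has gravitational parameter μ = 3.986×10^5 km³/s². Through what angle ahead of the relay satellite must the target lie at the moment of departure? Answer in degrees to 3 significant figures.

φ = 103°

Semi-major axis of the transfer orbit: a_t = (8130 + 60100)/2 = 34115 km.
The half-period of the transfer ellipse is t = π√(a_t³/μ) = 31354 s.
The target's mean motion on its circular orbit is ω₂ = √(μ/r₂³) = 4.2851×10^-5 rad/s.
Angle swept by the target during transfer: ω₂·t = 1.3436 rad = 76.98°.
Arrival is 180° from departure on the ellipse, so φ = 180° − 76.98° = 103°.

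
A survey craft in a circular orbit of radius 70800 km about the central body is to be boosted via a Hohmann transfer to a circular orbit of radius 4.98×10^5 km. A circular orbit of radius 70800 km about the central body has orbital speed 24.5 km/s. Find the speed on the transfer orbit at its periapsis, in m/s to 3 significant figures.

v = 32400 m/s

From the circular-orbit relation v² = μ/r at r = 70800 km: μ = v²r = (24.5)² × 70800 = 4.24977×10^7 km³/s².
Semi-major axis of the transfer orbit: a_t = (70800 + 4.980×10^5)/2 = 2.844×10^5 km.
The periapsis of the transfer ellipse is at r = 70800 km.
From the vis-viva equation, v = √[μ(2/r − 1/a_t)] = 32.42 km/s.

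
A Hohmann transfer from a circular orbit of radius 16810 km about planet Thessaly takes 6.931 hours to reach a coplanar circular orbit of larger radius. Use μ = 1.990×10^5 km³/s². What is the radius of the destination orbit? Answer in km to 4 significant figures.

Transfer time t = 6.931 hours = 24951.6 s, and t = π√(a_t³/μ).
So a_t = (μ t²/π²)^(1/3) = (1.990×10^5 × (24951.6)² / π²)^(1/3) = 23241 km.
Since a_t = (r₁ + r₂)/2, r₂ = 2a_t − r₁ = 2×23241 − 16810 = 29672 km.

r₂ = 29670 km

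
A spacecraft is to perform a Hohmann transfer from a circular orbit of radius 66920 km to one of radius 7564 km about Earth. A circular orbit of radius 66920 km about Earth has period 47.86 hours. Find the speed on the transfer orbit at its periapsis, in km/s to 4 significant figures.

v = 9.730 km/s

From Kepler's third law T² = 4π²r³/μ at r = 66920 km, T = 47.86 hours = 47.86 × 3600 s = 1.72296×10^5 s: μ = 4π²r³/T² = 3.98545×10^5 km³/s².
Transfer-ellipse semi-major axis a_t = (r₁ + r₂)/2 = (66920 + 7564)/2 = 37242 km.
The periapsis of the transfer ellipse is at r = 7564 km.
Vis-viva: v = √[μ(2/r − 1/a_t)] = √[3.98545×10^5 × (2/7564 − 1/37242)] = 9.730 km/s.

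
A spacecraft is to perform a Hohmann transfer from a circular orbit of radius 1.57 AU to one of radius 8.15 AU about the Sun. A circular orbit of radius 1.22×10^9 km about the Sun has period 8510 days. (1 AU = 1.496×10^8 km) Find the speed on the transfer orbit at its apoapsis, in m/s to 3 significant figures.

From Kepler's third law T² = 4π²r³/μ at r = 1.22×10^9 km, T = 8510 days = 8510 × 86400 s = 7.35264×10^8 s: μ = 4π²r³/T² = 1.32603×10^11 km³/s².
In km: r₁ = 1.57 × 1.496×10^8 = 2.34872×10^8 km; r₂ = 8.15 × 1.496×10^8 = 1.21924×10^9 km.
Transfer-ellipse semi-major axis a_t = (r₁ + r₂)/2 = (2.34872×10^8 + 1.21924×10^9)/2 = 7.27056×10^8 km.
At apoapsis, r = 1.21924×10^9 km.
Applying v² = μ(2/r − 1/a_t): v = 5.927 km/s.

v = 5930 m/s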